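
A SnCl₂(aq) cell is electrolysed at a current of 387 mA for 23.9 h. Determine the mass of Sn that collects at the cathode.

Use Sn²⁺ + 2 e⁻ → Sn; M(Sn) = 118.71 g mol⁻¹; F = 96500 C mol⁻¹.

20.5 g

Q = I·t = 0.3870 A × 86040 s = 33300 C.
n(e⁻) = Q/F = 33300 / 96500 = 0.3451 mol.
Sn²⁺ + 2 e⁻ → Sn, so n(Sn) = n(e⁻)/2 = 0.1725 mol.
m = n·M = 0.1725 × 118.71 = 20.5 g.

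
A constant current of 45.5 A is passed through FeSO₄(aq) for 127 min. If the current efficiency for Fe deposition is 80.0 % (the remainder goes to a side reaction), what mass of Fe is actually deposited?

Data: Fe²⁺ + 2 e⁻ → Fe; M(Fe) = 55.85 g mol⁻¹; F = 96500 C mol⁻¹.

80.3 g

Q = I·t = 45.50 × 7620.0 = 346700 C.
n(e⁻) = 346700/96500 = 3.593 mol; theoretically n(Fe) = 3.593/2 = 1.796 mol, m_theo = 100.3 g.
At 80.0 % efficiency, m_actual = 0.800 × 100.3 = 80.3 g.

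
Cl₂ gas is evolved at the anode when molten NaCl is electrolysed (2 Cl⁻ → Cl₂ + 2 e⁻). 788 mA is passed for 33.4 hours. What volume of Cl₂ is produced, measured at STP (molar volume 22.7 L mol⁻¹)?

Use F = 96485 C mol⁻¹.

11.1 L

Q = I·t = 0.7880 A × 120240 s = 94750 C.
n(e⁻) = Q/F = 94750 / 96485 = 0.9820 mol.
2 electrons are transferred per Cl₂ molecule, so n(Cl₂) = 0.9820 / 2 = 0.4910 mol.
V = n × V_m = 0.4910 × 22.7 = 11.1 L.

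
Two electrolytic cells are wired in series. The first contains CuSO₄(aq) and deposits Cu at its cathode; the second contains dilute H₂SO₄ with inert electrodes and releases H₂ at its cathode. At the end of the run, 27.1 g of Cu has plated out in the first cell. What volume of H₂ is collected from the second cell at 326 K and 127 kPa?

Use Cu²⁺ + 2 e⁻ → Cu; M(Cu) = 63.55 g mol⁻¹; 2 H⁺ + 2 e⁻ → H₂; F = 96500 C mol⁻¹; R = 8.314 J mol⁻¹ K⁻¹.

9.10 L

n(Cu) = 27.1 / 63.55 = 0.4264 mol, so n(e⁻) = 2 × 0.4264 = 0.8529 mol.
The cells are in series, so the same 0.8529 mol of electrons passes through the second cell.
2 H⁺ + 2 e⁻ → H₂ — 2 mol e⁻ per mol H₂, so n(H₂) = 0.8529/2 = 0.4264 mol.
V = nRT/P = (0.4264 × 8.314 × 326) / (127 × 10³) = 0.00910 m³ = 9.10 L.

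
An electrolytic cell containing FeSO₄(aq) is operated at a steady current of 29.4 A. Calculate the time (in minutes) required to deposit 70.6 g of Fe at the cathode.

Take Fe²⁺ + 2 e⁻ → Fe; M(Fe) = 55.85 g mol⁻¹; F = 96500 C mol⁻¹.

138 min

n(Fe) = m/M = 70.6 / 55.85 = 1.264 mol.
Each Fe atom requires 2 electrons, so n(e⁻) = 2 × 1.264 = 2.528 mol.
Q = n(e⁻)·F = 2.528 × 96500 = 244000 C.
t = Q/I = 244000 / 29.40 A = 8298 s = 138 min.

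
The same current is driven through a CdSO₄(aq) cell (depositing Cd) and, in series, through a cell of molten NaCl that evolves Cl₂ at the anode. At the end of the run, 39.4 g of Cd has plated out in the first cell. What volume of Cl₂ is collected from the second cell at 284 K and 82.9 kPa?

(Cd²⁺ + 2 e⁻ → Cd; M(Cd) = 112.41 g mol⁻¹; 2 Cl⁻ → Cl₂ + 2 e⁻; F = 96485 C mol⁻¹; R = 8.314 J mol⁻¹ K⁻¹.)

9.98 L

n(Cd) = 39.4 / 112.41 = 0.3505 mol, so n(e⁻) = 2 × 0.3505 = 0.7010 mol.
The cells are in series, so the same 0.7010 mol of electrons passes through the second cell.
2 Cl⁻ → Cl₂ + 2 e⁻ — 2 mol e⁻ per mol Cl₂, so n(Cl₂) = 0.7010/2 = 0.3505 mol.
V = nRT/P = (0.3505 × 8.314 × 284) / (82.9 × 10³) = 0.00998 m³ = 9.98 L.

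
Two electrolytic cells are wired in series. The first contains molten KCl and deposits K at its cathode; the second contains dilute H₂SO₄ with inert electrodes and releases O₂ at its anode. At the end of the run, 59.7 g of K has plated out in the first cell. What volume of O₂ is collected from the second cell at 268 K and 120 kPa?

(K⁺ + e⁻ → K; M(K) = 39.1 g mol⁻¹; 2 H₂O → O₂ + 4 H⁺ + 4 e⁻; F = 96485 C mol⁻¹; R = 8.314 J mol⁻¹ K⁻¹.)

n(K) = 59.7 / 39.1 = 1.527 mol, so n(e⁻) = 1 × 1.527 = 1.527 mol.
The cells are in series, so the same 1.527 mol of electrons passes through the second cell.
2 H₂O → O₂ + 4 H⁺ + 4 e⁻ — 4 mol e⁻ per mol O₂, so n(O₂) = 1.527/4 = 0.3817 mol.
V = nRT/P = (0.3817 × 8.314 × 268) / (120 × 10³) = 0.00709 m³ = 7.09 L.

7.09 L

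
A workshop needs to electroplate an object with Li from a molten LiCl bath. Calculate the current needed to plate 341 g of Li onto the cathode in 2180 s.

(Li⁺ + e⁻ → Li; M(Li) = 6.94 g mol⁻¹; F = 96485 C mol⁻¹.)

n(Li) = 341 / 6.94 = 49.14 mol.
n(e⁻) = 1 × 49.14 = 49.14 mol.
Q = n(e⁻)·F = 49.14 × 96485 = 4741000 C.
I = Q/t = 4741000 / 2180.0 s = 2170 A.

2170 A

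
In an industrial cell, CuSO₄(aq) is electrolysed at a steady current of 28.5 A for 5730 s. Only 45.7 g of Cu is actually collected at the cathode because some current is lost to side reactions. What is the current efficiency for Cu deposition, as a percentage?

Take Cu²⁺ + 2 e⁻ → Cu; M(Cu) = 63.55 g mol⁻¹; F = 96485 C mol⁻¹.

85.0 %

Q = I·t = 28.50 × 5730.0 = 163300 C; n(e⁻) = 163300/96485 = 1.693 mol.
Theoretical n(Cu) = n(e⁻)/2 = 0.8463 mol, i.e. m_theo = 0.8463 × 63.55 = 53.78 g.
Efficiency = m_actual / m_theo = 45.7 / 53.78 = 85.0 %.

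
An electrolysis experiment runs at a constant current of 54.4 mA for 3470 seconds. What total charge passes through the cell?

Q = I·t = 0.05440 A × 3470.0 s = 189 C.

189 C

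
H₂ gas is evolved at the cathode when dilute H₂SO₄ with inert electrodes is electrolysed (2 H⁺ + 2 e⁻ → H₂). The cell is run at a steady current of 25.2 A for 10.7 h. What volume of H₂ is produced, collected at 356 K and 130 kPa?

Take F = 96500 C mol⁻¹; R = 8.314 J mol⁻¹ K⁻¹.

Q = I·t = 25.20 A × 38520 s = 970700 C.
n(e⁻) = Q/F = 970700 / 96500 = 10.06 mol.
2 electrons are transferred per H₂ molecule, so n(H₂) = 10.06 / 2 = 5.030 mol.
V = nRT/P = (5.030 × 8.314 × 356) / (130 × 10³ Pa) = 0.115 m³ = 115 L.

115 L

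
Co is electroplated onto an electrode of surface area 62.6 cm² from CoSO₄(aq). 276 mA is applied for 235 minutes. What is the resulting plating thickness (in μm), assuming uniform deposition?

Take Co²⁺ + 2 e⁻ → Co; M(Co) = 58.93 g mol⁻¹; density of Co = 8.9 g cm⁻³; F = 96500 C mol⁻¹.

Q = I·t = 0.2760 × 14100 = 3892 C; n(e⁻) = 0.04033 mol.
n(Co) = n(e⁻)/2 = 0.02016 mol, so m = 0.02016 × 58.93 = 1.188 g.
Volume = m/ρ = 1.188 / 8.9 = 0.1335 cm³.
Thickness = V/A = 0.1335 / 62.6 = 0.00213 cm = 21.3 μm.

21.3 μm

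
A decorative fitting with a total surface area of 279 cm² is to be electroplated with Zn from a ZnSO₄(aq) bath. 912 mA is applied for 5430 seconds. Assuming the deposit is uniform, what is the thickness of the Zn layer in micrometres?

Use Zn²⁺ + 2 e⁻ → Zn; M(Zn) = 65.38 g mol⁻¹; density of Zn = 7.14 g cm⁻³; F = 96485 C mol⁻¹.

Q = I·t = 0.9120 × 5430.0 = 4952 C; n(e⁻) = 0.05133 mol.
n(Zn) = n(e⁻)/2 = 0.02566 mol, so m = 0.02566 × 65.38 = 1.678 g.
Volume = m/ρ = 1.678 / 7.14 = 0.2350 cm³.
Thickness = V/A = 0.2350 / 279 = 8.42 × 10⁻⁴ cm = 8.42 μm.

8.42 μm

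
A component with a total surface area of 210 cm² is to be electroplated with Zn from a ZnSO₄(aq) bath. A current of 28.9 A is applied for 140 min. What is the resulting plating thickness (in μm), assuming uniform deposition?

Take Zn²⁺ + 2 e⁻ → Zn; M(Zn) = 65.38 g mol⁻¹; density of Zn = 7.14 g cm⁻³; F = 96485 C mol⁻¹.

Q = I·t = 28.90 × 8400.0 = 242800 C; n(e⁻) = 2.516 mol.
n(Zn) = n(e⁻)/2 = 1.258 mol, so m = 1.258 × 65.38 = 82.25 g.
Volume = m/ρ = 82.25 / 7.14 = 11.52 cm³.
Thickness = V/A = 11.52 / 210 = 0.0549 cm = 549 μm.

549 μm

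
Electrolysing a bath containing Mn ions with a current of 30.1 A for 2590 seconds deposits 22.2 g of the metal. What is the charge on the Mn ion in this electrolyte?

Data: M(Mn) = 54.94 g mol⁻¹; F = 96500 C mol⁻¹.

+2

Q = I·t = 30.10 A × 2590.0 s = 77960 C, so n(e⁻) = 77960/96500 = 0.8079 mol.
n(Mn) deposited = 22.2 / 54.94 = 0.4041 mol.
Electrons per atom = n(e⁻)/n(Mn) = 0.8079 / 0.4041 = 2.00 ≈ 2, so the ion is Mn²⁺.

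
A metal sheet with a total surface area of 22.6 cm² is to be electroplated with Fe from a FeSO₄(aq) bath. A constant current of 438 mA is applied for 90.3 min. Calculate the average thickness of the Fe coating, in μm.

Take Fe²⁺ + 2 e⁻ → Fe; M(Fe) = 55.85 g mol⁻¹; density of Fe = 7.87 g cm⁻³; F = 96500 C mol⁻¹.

38.6 μm

Q = I·t = 0.4380 × 5418.0 = 2373 C; n(e⁻) = 0.02459 mol.
n(Fe) = n(e⁻)/2 = 0.01230 mol, so m = 0.01230 × 55.85 = 0.6867 g.
Volume = m/ρ = 0.6867 / 7.87 = 0.08726 cm³.
Thickness = V/A = 0.08726 / 22.6 = 0.00386 cm = 38.6 μm.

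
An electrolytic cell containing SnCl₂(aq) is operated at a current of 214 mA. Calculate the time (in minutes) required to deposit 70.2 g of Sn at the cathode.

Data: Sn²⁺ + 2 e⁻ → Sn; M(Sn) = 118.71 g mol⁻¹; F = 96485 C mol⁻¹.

n(Sn) = m/M = 70.2 / 118.71 = 0.5914 mol.
Each Sn atom requires 2 electrons, so n(e⁻) = 2 × 0.5914 = 1.183 mol.
Q = n(e⁻)·F = 1.183 × 96485 = 114100 C.
t = Q/I = 114100 / 0.2140 A = 533200 s = 8890 min.

8890 min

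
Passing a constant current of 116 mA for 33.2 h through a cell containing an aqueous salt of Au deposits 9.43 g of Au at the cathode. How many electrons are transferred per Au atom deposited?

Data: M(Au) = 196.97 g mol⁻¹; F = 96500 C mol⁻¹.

Q = I·t = 0.1160 A × 119520 s = 13860 C, so n(e⁻) = 13860/96500 = 0.1437 mol.
n(Au) deposited = 9.43 / 196.97 = 0.04788 mol.
Electrons per atom = n(e⁻)/n(Au) = 0.1437 / 0.04788 = 3.00 ≈ 3, so the ion is Au³⁺.

3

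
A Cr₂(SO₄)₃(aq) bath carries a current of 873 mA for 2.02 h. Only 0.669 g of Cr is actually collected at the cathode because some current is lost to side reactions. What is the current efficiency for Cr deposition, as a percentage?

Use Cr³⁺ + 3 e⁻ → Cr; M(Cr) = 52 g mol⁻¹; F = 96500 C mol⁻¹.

58.7 %

Q = I·t = 0.8730 × 7272.0 = 6348 C; n(e⁻) = 6348/96500 = 0.06579 mol.
Theoretical n(Cr) = n(e⁻)/3 = 0.02193 mol, i.e. m_theo = 0.02193 × 52 = 1.140 g.
Efficiency = m_actual / m_theo = 0.669 / 1.140 = 58.7 %.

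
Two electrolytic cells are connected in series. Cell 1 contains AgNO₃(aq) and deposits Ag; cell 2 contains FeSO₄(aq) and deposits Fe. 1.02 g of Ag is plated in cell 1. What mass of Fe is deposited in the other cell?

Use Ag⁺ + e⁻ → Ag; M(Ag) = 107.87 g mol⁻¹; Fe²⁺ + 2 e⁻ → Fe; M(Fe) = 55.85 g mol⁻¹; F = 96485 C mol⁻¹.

n(Ag) = 1.02 / 107.87 = 0.009456 mol.
Since Ag⁺ + e⁻ → Ag, n(e⁻) passed = 1 × 0.009456 = 0.009456 mol.
Cells in series carry the same charge, so the same 0.009456 mol of electrons passes through cell 2.
Fe²⁺ + 2 e⁻ → Fe, so n(Fe) = 0.009456 / 2 = 0.004728 mol.
m(Fe) = 0.004728 × 55.85 = 0.264 g.

0.264 g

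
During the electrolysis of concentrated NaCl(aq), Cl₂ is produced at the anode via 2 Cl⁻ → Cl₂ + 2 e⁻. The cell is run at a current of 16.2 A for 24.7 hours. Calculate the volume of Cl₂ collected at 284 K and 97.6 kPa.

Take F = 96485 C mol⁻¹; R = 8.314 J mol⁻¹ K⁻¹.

181 L

Q = I·t = 16.20 A × 88920 s = 1441000 C.
n(e⁻) = Q/F = 1441000 / 96485 = 14.93 mol.
2 electrons are transferred per Cl₂ molecule, so n(Cl₂) = 14.93 / 2 = 7.465 mol.
V = nRT/P = (7.465 × 8.314 × 284) / (97.6 × 10³ Pa) = 0.181 m³ = 181 L.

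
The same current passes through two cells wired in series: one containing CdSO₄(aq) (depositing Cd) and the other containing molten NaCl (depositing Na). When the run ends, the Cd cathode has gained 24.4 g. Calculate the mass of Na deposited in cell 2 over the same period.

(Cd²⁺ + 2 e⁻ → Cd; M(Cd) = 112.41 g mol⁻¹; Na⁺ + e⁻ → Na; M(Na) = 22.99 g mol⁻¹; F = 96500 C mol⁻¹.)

n(Cd) = 24.4 / 112.41 = 0.2171 mol.
Since Cd²⁺ + 2 e⁻ → Cd, n(e⁻) passed = 2 × 0.2171 = 0.4341 mol.
Cells in series carry the same charge, so the same 0.4341 mol of electrons passes through cell 2.
Na⁺ + e⁻ → Na, so n(Na) = 0.4341 / 1 = 0.4341 mol.
m(Na) = 0.4341 × 22.99 = 9.98 g.

9.98 g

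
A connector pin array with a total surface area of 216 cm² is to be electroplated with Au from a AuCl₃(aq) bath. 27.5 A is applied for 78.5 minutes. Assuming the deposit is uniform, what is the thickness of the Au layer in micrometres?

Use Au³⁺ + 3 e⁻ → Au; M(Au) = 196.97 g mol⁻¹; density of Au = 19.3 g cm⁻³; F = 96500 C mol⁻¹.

211 μm

Q = I·t = 27.50 × 4710.0 = 129500 C; n(e⁻) = 1.342 mol.
n(Au) = n(e⁻)/3 = 0.4474 mol, so m = 0.4474 × 196.97 = 88.13 g.
Volume = m/ρ = 88.13 / 19.3 = 4.566 cm³.
Thickness = V/A = 4.566 / 216 = 0.0211 cm = 211 μm.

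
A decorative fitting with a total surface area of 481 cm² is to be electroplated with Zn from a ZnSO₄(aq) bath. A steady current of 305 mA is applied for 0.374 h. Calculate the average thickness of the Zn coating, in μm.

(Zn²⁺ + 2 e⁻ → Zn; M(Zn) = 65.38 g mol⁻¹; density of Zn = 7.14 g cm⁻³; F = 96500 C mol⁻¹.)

0.405 μm

Q = I·t = 0.3050 × 1346.4 = 410.7 C; n(e⁻) = 0.004255 mol.
n(Zn) = n(e⁻)/2 = 0.002128 mol, so m = 0.002128 × 65.38 = 0.1391 g.
Volume = m/ρ = 0.1391 / 7.14 = 0.01948 cm³.
Thickness = V/A = 0.01948 / 481 = 4.05 × 10⁻⁵ cm = 0.405 μm.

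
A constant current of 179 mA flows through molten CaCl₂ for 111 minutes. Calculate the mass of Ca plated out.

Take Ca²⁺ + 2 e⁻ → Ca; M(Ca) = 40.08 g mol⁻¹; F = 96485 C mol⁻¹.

Q = I·t = 0.1790 A × 6660.0 s = 1192 C.
n(e⁻) = Q/F = 1192 / 96485 = 0.01236 mol.
Ca²⁺ + 2 e⁻ → Ca, so n(Ca) = n(e⁻)/2 = 0.006178 mol.
m = n·M = 0.006178 × 40.08 = 0.248 g.

0.248 g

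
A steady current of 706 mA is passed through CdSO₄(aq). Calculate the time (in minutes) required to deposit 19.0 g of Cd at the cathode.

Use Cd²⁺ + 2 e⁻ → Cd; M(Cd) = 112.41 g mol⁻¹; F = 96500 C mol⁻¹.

770 min

n(Cd) = m/M = 19.0 / 112.41 = 0.1690 mol.
Each Cd atom requires 2 electrons, so n(e⁻) = 2 × 0.1690 = 0.3380 mol.
Q = n(e⁻)·F = 0.3380 × 96500 = 32620 C.
t = Q/I = 32620 / 0.7060 A = 46210 s = 770 min.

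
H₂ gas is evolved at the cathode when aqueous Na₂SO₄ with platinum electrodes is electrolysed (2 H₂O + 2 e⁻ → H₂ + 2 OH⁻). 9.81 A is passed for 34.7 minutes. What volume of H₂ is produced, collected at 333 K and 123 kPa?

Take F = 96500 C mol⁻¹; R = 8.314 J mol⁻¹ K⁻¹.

2.38 L

Q = I·t = 9.810 A × 2082.0 s = 20420 C.
n(e⁻) = Q/F = 20420 / 96500 = 0.2117 mol.
2 electrons are transferred per H₂ molecule, so n(H₂) = 0.2117 / 2 = 0.1058 mol.
V = nRT/P = (0.1058 × 8.314 × 333) / (123 × 10³ Pa) = 0.00238 m³ = 2.38 L.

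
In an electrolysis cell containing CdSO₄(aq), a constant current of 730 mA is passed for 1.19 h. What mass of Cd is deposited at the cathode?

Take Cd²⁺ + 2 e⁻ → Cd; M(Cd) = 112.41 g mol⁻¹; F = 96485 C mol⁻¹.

Q = I·t = 0.7300 A × 4284.0 s = 3127 C.
n(e⁻) = Q/F = 3127 / 96485 = 0.03241 mol.
Cd²⁺ + 2 e⁻ → Cd, so n(Cd) = n(e⁻)/2 = 0.01621 mol.
m = n·M = 0.01621 × 112.41 = 1.82 g.

1.82 g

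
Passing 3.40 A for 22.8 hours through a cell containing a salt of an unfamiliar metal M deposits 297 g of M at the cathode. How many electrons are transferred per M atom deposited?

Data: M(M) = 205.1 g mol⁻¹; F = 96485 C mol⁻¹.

2

Q = I·t = 3.400 A × 82080 s = 279100 C, so n(e⁻) = 279100/96485 = 2.892 mol.
n(M) deposited = 297 / 205.1 = 1.448 mol.
Electrons per atom = n(e⁻)/n(M) = 2.892 / 1.448 = 2.00 ≈ 2, so the ion is M²⁺.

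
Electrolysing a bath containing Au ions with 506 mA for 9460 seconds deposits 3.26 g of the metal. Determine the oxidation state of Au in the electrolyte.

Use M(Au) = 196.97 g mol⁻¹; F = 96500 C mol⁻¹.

Q = I·t = 0.5060 A × 9460.0 s = 4787 C, so n(e⁻) = 4787/96500 = 0.04960 mol.
n(Au) deposited = 3.26 / 196.97 = 0.01655 mol.
Electrons per atom = n(e⁻)/n(Au) = 0.04960 / 0.01655 = 3.00 ≈ 3, so the ion is Au³⁺.

+3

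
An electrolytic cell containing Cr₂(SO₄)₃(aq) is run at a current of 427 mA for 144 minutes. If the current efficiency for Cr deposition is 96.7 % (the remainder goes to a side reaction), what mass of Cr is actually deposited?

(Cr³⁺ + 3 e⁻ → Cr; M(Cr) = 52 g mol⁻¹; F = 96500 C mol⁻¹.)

0.641 g

Q = I·t = 0.4270 × 8640.0 = 3689 C.
n(e⁻) = 3689/96500 = 0.03823 mol; theoretically n(Cr) = 0.03823/3 = 0.01274 mol, m_theo = 0.6627 g.
At 96.7 % efficiency, m_actual = 0.967 × 0.6627 = 0.641 g.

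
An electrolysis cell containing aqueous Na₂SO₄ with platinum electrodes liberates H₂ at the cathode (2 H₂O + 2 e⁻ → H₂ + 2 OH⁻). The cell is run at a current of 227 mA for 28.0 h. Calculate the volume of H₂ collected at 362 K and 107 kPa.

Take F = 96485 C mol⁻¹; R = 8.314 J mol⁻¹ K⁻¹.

3.34 L

Q = I·t = 0.2270 A × 100800 s = 22880 C.
n(e⁻) = Q/F = 22880 / 96485 = 0.2372 mol.
2 electrons are transferred per H₂ molecule, so n(H₂) = 0.2372 / 2 = 0.1186 mol.
V = nRT/P = (0.1186 × 8.314 × 362) / (107 × 10³ Pa) = 0.00334 m³ = 3.34 L.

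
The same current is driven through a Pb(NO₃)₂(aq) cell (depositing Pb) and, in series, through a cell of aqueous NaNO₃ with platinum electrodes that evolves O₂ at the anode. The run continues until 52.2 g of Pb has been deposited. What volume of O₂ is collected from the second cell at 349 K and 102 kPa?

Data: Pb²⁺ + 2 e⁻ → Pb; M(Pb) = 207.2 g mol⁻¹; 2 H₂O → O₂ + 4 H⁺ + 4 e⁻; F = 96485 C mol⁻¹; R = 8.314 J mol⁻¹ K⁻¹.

n(Pb) = 52.2 / 207.2 = 0.2519 mol, so n(e⁻) = 2 × 0.2519 = 0.5039 mol.
The cells are in series, so the same 0.5039 mol of electrons passes through the second cell.
2 H₂O → O₂ + 4 H⁺ + 4 e⁻ — 4 mol e⁻ per mol O₂, so n(O₂) = 0.5039/4 = 0.1260 mol.
V = nRT/P = (0.1260 × 8.314 × 349) / (102 × 10³) = 0.00358 m³ = 3.58 L.

3.58 L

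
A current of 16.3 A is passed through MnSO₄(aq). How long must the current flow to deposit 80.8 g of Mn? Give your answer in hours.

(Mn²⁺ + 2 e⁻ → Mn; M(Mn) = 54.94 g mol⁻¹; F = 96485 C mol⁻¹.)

n(Mn) = m/M = 80.8 / 54.94 = 1.471 mol.
Each Mn atom requires 2 electrons, so n(e⁻) = 2 × 1.471 = 2.941 mol.
Q = n(e⁻)·F = 2.941 × 96485 = 283800 C.
t = Q/I = 283800 / 16.30 A = 17410 s = 4.84 h.

4.84 h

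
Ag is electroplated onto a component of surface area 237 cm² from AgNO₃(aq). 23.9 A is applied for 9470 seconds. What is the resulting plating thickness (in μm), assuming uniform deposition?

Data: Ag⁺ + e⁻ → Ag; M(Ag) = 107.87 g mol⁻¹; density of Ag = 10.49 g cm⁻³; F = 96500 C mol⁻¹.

Q = I·t = 23.90 × 9470.0 = 226300 C; n(e⁻) = 2.345 mol.
n(Ag) = n(e⁻)/1 = 2.345 mol, so m = 2.345 × 107.87 = 253.0 g.
Volume = m/ρ = 253.0 / 10.49 = 24.12 cm³.
Thickness = V/A = 24.12 / 237 = 0.102 cm = 1020 μm.

1020 μm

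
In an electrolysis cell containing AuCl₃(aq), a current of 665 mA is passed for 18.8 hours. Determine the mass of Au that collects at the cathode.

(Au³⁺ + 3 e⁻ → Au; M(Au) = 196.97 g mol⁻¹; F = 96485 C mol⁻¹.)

Q = I·t = 0.6650 A × 67680 s = 45010 C.
n(e⁻) = Q/F = 45010 / 96485 = 0.4665 mol.
Au³⁺ + 3 e⁻ → Au, so n(Au) = n(e⁻)/3 = 0.1555 mol.
m = n·M = 0.1555 × 196.97 = 30.6 g.

30.6 g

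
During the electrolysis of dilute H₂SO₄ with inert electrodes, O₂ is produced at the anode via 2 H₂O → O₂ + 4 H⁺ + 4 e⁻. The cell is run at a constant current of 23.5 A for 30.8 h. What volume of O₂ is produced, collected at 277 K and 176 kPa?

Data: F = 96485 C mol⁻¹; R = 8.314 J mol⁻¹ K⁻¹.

Q = I·t = 23.50 A × 110880 s = 2606000 C.
n(e⁻) = Q/F = 2606000 / 96485 = 27.01 mol.
4 electrons are transferred per O₂ molecule, so n(O₂) = 27.01 / 4 = 6.752 mol.
V = nRT/P = (6.752 × 8.314 × 277) / (176 × 10³ Pa) = 0.0883 m³ = 88.3 L.

88.3 L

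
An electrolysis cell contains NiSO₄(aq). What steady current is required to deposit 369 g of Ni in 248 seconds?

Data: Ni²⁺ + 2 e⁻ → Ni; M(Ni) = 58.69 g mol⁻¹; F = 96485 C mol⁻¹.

4890 A

n(Ni) = 369 / 58.69 = 6.287 mol.
n(e⁻) = 2 × 6.287 = 12.57 mol.
Q = n(e⁻)·F = 12.57 × 96485 = 1213000 C.
I = Q/t = 1213000 / 248.00 s = 4890 A.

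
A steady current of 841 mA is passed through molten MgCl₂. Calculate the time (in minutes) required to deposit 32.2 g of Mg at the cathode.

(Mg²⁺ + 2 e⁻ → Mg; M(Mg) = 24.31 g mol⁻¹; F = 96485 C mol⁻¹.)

n(Mg) = m/M = 32.2 / 24.31 = 1.325 mol.
Each Mg atom requires 2 electrons, so n(e⁻) = 2 × 1.325 = 2.649 mol.
Q = n(e⁻)·F = 2.649 × 96485 = 255600 C.
t = Q/I = 255600 / 0.8410 A = 303900 s = 5070 min.

5070 min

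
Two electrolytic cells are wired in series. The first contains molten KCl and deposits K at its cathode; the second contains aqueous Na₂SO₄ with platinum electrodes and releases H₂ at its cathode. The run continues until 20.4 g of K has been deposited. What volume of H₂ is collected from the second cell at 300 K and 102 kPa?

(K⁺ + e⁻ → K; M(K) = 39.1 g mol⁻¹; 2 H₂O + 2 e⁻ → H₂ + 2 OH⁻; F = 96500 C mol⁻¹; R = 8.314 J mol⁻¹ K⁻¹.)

n(K) = 20.4 / 39.1 = 0.5217 mol, so n(e⁻) = 1 × 0.5217 = 0.5217 mol.
The cells are in series, so the same 0.5217 mol of electrons passes through the second cell.
2 H₂O + 2 e⁻ → H₂ + 2 OH⁻ — 2 mol e⁻ per mol H₂, so n(H₂) = 0.5217/2 = 0.2609 mol.
V = nRT/P = (0.2609 × 8.314 × 300) / (102 × 10³) = 0.00638 m³ = 6.38 L.

6.38 L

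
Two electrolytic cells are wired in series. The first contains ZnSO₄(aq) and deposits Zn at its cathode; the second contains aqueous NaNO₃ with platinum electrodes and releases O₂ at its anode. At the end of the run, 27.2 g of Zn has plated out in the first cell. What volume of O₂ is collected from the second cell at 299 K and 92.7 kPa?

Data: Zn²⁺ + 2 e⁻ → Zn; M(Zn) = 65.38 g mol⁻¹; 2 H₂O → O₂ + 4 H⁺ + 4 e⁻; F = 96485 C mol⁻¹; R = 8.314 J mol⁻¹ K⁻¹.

5.58 L

n(Zn) = 27.2 / 65.38 = 0.4160 mol, so n(e⁻) = 2 × 0.4160 = 0.8321 mol.
The cells are in series, so the same 0.8321 mol of electrons passes through the second cell.
2 H₂O → O₂ + 4 H⁺ + 4 e⁻ — 4 mol e⁻ per mol O₂, so n(O₂) = 0.8321/4 = 0.2080 mol.
V = nRT/P = (0.2080 × 8.314 × 299) / (92.7 × 10³) = 0.00558 m³ = 5.58 L.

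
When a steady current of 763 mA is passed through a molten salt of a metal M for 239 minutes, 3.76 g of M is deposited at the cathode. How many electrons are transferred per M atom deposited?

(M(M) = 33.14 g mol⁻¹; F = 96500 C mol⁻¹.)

1

Q = I·t = 0.7630 A × 14340 s = 10940 C, so n(e⁻) = 10940/96500 = 0.1134 mol.
n(M) deposited = 3.76 / 33.14 = 0.1135 mol.
Electrons per atom = n(e⁻)/n(M) = 0.1134 / 0.1135 = 0.999 ≈ 1, so the ion is M⁺.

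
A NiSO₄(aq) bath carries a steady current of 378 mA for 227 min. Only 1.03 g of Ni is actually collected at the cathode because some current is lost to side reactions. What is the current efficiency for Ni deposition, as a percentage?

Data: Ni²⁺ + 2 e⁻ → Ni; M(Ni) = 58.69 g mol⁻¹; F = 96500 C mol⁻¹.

65.8 %

Q = I·t = 0.3780 × 13620 = 5148 C; n(e⁻) = 5148/96500 = 0.05335 mol.
Theoretical n(Ni) = n(e⁻)/2 = 0.02668 mol, i.e. m_theo = 0.02668 × 58.69 = 1.566 g.
Efficiency = m_actual / m_theo = 1.03 / 1.566 = 65.8 %.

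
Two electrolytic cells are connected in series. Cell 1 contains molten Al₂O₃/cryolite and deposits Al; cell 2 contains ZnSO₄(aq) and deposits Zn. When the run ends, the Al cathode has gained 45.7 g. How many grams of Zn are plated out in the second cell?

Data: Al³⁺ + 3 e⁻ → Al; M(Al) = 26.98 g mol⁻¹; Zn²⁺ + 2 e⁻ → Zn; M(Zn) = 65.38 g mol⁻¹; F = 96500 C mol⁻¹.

166 g

n(Al) = 45.7 / 26.98 = 1.694 mol.
Since Al³⁺ + 3 e⁻ → Al, n(e⁻) passed = 3 × 1.694 = 5.082 mol.
Cells in series carry the same charge, so the same 5.082 mol of electrons passes through cell 2.
Zn²⁺ + 2 e⁻ → Zn, so n(Zn) = 5.082 / 2 = 2.541 mol.
m(Zn) = 2.541 × 65.38 = 166 g.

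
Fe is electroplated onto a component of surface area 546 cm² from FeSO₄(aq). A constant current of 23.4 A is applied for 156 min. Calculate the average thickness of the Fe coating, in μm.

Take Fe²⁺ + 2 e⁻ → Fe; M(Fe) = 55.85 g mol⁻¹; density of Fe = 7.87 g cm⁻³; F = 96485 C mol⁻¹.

Q = I·t = 23.40 × 9360.0 = 219000 C; n(e⁻) = 2.270 mol.
n(Fe) = n(e⁻)/2 = 1.135 mol, so m = 1.135 × 55.85 = 63.39 g.
Volume = m/ρ = 63.39 / 7.87 = 8.055 cm³.
Thickness = V/A = 8.055 / 546 = 0.0148 cm = 148 μm.

148 μm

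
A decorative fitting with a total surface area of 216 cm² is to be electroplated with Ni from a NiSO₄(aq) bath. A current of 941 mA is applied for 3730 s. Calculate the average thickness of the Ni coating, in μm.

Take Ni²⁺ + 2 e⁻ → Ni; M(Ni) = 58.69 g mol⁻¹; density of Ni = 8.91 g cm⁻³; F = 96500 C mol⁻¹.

5.55 μm

Q = I·t = 0.9410 × 3730.0 = 3510 C; n(e⁻) = 0.03637 mol.
n(Ni) = n(e⁻)/2 = 0.01819 mol, so m = 0.01819 × 58.69 = 1.067 g.
Volume = m/ρ = 1.067 / 8.91 = 0.1198 cm³.
Thickness = V/A = 0.1198 / 216 = 5.55 × 10⁻⁴ cm = 5.55 μm.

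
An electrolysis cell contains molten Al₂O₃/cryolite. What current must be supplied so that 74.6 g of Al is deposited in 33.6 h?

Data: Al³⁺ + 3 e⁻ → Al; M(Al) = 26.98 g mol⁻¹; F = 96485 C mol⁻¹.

n(Al) = 74.6 / 26.98 = 2.765 mol.
n(e⁻) = 3 × 2.765 = 8.295 mol.
Q = n(e⁻)·F = 8.295 × 96485 = 800300 C.
I = Q/t = 800300 / 120960 s = 6.62 A.

6.62 A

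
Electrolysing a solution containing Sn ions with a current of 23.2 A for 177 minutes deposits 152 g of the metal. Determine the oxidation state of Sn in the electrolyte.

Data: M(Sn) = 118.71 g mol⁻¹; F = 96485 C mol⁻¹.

+2

Q = I·t = 23.20 A × 10620 s = 246400 C, so n(e⁻) = 246400/96485 = 2.554 mol.
n(Sn) deposited = 152 / 118.71 = 1.280 mol.
Electrons per atom = n(e⁻)/n(Sn) = 2.554 / 1.280 = 1.99 ≈ 2, so the ion is Sn²⁺.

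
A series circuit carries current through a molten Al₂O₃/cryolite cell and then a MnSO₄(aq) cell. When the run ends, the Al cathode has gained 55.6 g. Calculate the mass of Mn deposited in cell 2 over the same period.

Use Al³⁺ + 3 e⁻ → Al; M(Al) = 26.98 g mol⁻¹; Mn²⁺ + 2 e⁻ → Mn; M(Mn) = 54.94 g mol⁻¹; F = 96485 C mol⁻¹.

n(Al) = 55.6 / 26.98 = 2.061 mol.
Since Al³⁺ + 3 e⁻ → Al, n(e⁻) passed = 3 × 2.061 = 6.182 mol.
Cells in series carry the same charge, so the same 6.182 mol of electrons passes through cell 2.
Mn²⁺ + 2 e⁻ → Mn, so n(Mn) = 6.182 / 2 = 3.091 mol.
m(Mn) = 3.091 × 54.94 = 170 g.

170 g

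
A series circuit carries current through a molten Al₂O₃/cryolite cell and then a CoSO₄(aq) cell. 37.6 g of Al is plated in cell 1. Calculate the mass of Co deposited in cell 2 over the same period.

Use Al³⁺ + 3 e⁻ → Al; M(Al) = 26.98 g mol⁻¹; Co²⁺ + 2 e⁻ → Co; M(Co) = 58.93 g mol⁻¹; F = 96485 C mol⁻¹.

123 g

n(Al) = 37.6 / 26.98 = 1.394 mol.
Since Al³⁺ + 3 e⁻ → Al, n(e⁻) passed = 3 × 1.394 = 4.181 mol.
Cells in series carry the same charge, so the same 4.181 mol of electrons passes through cell 2.
Co²⁺ + 2 e⁻ → Co, so n(Co) = 4.181 / 2 = 2.090 mol.
m(Co) = 2.090 × 58.93 = 123 g.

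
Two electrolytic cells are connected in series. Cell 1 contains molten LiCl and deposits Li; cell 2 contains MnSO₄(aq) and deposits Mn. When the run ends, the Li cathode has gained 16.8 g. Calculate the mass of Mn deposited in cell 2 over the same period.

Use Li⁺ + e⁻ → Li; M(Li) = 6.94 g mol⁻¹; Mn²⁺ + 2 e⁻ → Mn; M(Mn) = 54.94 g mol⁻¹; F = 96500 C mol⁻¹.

n(Li) = 16.8 / 6.94 = 2.421 mol.
Since Li⁺ + e⁻ → Li, n(e⁻) passed = 1 × 2.421 = 2.421 mol.
Cells in series carry the same charge, so the same 2.421 mol of electrons passes through cell 2.
Mn²⁺ + 2 e⁻ → Mn, so n(Mn) = 2.421 / 2 = 1.210 mol.
m(Mn) = 1.210 × 54.94 = 66.5 g.

66.5 g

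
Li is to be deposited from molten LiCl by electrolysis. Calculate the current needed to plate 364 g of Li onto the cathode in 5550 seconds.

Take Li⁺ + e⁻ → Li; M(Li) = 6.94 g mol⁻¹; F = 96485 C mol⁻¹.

912 A

n(Li) = 364 / 6.94 = 52.45 mol.
n(e⁻) = 1 × 52.45 = 52.45 mol.
Q = n(e⁻)·F = 52.45 × 96485 = 5061000 C.
I = Q/t = 5061000 / 5550.0 s = 912 A.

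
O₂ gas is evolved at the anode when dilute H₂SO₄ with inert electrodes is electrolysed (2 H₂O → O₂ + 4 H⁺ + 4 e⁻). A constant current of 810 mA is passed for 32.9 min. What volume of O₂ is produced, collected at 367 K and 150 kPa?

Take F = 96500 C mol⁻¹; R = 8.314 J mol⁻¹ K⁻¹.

Q = I·t = 0.8100 A × 1974.0 s = 1599 C.
n(e⁻) = Q/F = 1599 / 96500 = 0.01657 mol.
4 electrons are transferred per O₂ molecule, so n(O₂) = 0.01657 / 4 = 0.004142 mol.
V = nRT/P = (0.004142 × 8.314 × 367) / (150 × 10³ Pa) = 8.43 × 10⁻⁵ m³ = 0.0843 L.

0.0843 L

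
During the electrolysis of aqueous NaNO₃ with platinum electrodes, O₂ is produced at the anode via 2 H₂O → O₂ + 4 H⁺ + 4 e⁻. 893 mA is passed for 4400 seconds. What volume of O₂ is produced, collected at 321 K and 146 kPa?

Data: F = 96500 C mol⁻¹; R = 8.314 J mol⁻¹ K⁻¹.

Q = I·t = 0.8930 A × 4400.0 s = 3929 C.
n(e⁻) = Q/F = 3929 / 96500 = 0.04072 mol.
4 electrons are transferred per O₂ molecule, so n(O₂) = 0.04072 / 4 = 0.01018 mol.
V = nRT/P = (0.01018 × 8.314 × 321) / (146 × 10³ Pa) = 1.86 × 10⁻⁴ m³ = 0.186 L.

0.186 L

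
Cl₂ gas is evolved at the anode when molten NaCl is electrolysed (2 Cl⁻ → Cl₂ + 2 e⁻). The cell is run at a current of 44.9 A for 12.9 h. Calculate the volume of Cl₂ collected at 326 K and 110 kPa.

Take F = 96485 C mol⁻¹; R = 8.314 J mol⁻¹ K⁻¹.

266 L

Q = I·t = 44.90 A × 46440 s = 2085000 C.
n(e⁻) = Q/F = 2085000 / 96485 = 21.61 mol.
2 electrons are transferred per Cl₂ molecule, so n(Cl₂) = 21.61 / 2 = 10.81 mol.
V = nRT/P = (10.81 × 8.314 × 326) / (110 × 10³ Pa) = 0.266 m³ = 266 L.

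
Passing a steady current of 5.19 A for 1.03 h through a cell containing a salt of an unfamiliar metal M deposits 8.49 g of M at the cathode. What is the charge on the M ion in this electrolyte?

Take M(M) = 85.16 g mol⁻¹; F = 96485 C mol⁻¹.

+2

Q = I·t = 5.190 A × 3708.0 s = 19240 C, so n(e⁻) = 19240/96485 = 0.1995 mol.
n(M) deposited = 8.49 / 85.16 = 0.09969 mol.
Electrons per atom = n(e⁻)/n(M) = 0.1995 / 0.09969 = 2.00 ≈ 2, so the ion is M²⁺.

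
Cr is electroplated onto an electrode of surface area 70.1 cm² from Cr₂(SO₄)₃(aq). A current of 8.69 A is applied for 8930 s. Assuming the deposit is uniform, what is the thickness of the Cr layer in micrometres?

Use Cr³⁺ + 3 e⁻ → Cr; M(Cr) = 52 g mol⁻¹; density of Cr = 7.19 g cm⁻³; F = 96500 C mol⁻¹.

Q = I·t = 8.690 × 8930.0 = 77600 C; n(e⁻) = 0.8042 mol.
n(Cr) = n(e⁻)/3 = 0.2681 mol, so m = 0.2681 × 52 = 13.94 g.
Volume = m/ρ = 13.94 / 7.19 = 1.939 cm³.
Thickness = V/A = 1.939 / 70.1 = 0.0277 cm = 277 μm.

277 μm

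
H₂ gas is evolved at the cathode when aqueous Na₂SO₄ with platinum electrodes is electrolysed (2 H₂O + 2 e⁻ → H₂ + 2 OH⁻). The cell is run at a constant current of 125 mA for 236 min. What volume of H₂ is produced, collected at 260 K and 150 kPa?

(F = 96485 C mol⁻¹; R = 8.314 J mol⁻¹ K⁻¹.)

0.132 L

Q = I·t = 0.1250 A × 14160 s = 1770 C.
n(e⁻) = Q/F = 1770 / 96485 = 0.01834 mol.
2 electrons are transferred per H₂ molecule, so n(H₂) = 0.01834 / 2 = 0.009172 mol.
V = nRT/P = (0.009172 × 8.314 × 260) / (150 × 10³ Pa) = 1.32 × 10⁻⁴ m³ = 0.132 L.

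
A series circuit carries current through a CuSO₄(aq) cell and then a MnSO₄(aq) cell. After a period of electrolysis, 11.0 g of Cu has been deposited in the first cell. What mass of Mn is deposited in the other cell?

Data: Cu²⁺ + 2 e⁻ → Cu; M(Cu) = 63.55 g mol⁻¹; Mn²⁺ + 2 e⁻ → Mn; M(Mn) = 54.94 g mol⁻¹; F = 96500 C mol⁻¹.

9.51 g

n(Cu) = 11.0 / 63.55 = 0.1731 mol.
Since Cu²⁺ + 2 e⁻ → Cu, n(e⁻) passed = 2 × 0.1731 = 0.3462 mol.
Cells in series carry the same charge, so the same 0.3462 mol of electrons passes through cell 2.
Mn²⁺ + 2 e⁻ → Mn, so n(Mn) = 0.3462 / 2 = 0.1731 mol.
m(Mn) = 0.1731 × 54.94 = 9.51 g.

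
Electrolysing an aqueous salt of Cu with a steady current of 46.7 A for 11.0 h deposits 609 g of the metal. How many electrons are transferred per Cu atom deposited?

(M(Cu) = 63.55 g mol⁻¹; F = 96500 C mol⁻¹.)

Q = I·t = 46.70 A × 39600 s = 1849000 C, so n(e⁻) = 1849000/96500 = 19.16 mol.
n(Cu) deposited = 609 / 63.55 = 9.583 mol.
Electrons per atom = n(e⁻)/n(Cu) = 19.16 / 9.583 = 2.00 ≈ 2, so the ion is Cu²⁺.

2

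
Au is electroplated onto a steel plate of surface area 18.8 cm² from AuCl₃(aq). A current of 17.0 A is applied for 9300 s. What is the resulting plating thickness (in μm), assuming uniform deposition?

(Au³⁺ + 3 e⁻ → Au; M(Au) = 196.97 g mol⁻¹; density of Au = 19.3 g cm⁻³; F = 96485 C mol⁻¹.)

Q = I·t = 17.00 × 9300.0 = 158100 C; n(e⁻) = 1.639 mol.
n(Au) = n(e⁻)/3 = 0.5462 mol, so m = 0.5462 × 196.97 = 107.6 g.
Volume = m/ρ = 107.6 / 19.3 = 5.574 cm³.
Thickness = V/A = 5.574 / 18.8 = 0.297 cm = 2970 μm.

2970 μm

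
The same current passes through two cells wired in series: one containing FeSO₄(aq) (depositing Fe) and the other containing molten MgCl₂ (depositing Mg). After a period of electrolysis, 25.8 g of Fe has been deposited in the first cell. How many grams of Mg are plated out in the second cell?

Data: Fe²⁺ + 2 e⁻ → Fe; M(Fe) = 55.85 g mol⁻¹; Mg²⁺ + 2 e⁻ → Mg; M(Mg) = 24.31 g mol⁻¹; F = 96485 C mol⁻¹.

n(Fe) = 25.8 / 55.85 = 0.4620 mol.
Since Fe²⁺ + 2 e⁻ → Fe, n(e⁻) passed = 2 × 0.4620 = 0.9239 mol.
Cells in series carry the same charge, so the same 0.9239 mol of electrons passes through cell 2.
Mg²⁺ + 2 e⁻ → Mg, so n(Mg) = 0.9239 / 2 = 0.4620 mol.
m(Mg) = 0.4620 × 24.31 = 11.2 g.

11.2 g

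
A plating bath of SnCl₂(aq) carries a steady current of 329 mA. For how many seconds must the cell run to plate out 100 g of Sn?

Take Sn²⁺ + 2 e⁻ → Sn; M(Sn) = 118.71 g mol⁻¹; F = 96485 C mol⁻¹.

n(Sn) = m/M = 100 / 118.71 = 0.8424 mol.
Each Sn atom requires 2 electrons, so n(e⁻) = 2 × 0.8424 = 1.685 mol.
Q = n(e⁻)·F = 1.685 × 96485 = 162600 C.
t = Q/I = 162600 / 0.3290 A = 494100 s.

4.94 × 10⁵ s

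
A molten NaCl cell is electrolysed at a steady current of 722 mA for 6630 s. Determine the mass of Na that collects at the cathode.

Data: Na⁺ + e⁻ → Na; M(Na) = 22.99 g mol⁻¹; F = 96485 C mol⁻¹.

Q = I·t = 0.7220 A × 6630.0 s = 4787 C.
n(e⁻) = Q/F = 4787 / 96485 = 0.04961 mol.
Na⁺ + e⁻ → Na, so n(Na) = n(e⁻)/1 = 0.04961 mol.
m = n·M = 0.04961 × 22.99 = 1.14 g.

1.14 g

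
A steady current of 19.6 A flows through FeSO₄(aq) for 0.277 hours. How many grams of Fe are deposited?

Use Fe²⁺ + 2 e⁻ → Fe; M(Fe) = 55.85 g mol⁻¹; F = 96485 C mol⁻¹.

Q = I·t = 19.60 A × 997.20 s = 19550 C.
n(e⁻) = Q/F = 19550 / 96485 = 0.2026 mol.
Fe²⁺ + 2 e⁻ → Fe, so n(Fe) = n(e⁻)/2 = 0.1013 mol.
m = n·M = 0.1013 × 55.85 = 5.66 g.

5.66 g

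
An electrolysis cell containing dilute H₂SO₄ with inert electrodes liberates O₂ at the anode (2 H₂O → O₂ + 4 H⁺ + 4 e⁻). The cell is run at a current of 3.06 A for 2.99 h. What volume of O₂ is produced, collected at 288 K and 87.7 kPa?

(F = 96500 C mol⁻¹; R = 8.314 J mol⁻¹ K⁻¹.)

2.33 L

Q = I·t = 3.060 A × 10764 s = 32940 C.
n(e⁻) = Q/F = 32940 / 96500 = 0.3413 mol.
4 electrons are transferred per O₂ molecule, so n(O₂) = 0.3413 / 4 = 0.08533 mol.
V = nRT/P = (0.08533 × 8.314 × 288) / (87.7 × 10³ Pa) = 0.00233 m³ = 2.33 L.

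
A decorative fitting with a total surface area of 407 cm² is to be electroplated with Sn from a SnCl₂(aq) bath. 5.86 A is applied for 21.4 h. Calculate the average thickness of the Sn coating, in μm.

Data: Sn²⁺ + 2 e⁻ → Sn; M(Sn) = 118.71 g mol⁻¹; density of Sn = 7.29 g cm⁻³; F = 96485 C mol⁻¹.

Q = I·t = 5.860 × 77040 = 451500 C; n(e⁻) = 4.679 mol.
n(Sn) = n(e⁻)/2 = 2.340 mol, so m = 2.340 × 118.71 = 277.7 g.
Volume = m/ρ = 277.7 / 7.29 = 38.10 cm³.
Thickness = V/A = 38.10 / 407 = 0.0936 cm = 936 μm.

936 μm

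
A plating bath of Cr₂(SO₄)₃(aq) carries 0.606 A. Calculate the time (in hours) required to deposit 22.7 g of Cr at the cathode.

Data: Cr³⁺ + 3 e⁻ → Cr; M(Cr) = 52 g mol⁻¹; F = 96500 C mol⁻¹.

57.9 h

n(Cr) = m/M = 22.7 / 52 = 0.4365 mol.
Each Cr atom requires 3 electrons, so n(e⁻) = 3 × 0.4365 = 1.310 mol.
Q = n(e⁻)·F = 1.310 × 96500 = 126400 C.
t = Q/I = 126400 / 0.6060 A = 208500 s = 57.9 h.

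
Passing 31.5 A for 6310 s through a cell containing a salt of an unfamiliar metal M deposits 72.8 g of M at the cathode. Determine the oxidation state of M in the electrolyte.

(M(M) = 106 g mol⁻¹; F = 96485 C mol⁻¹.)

+3

Q = I·t = 31.50 A × 6310.0 s = 198800 C, so n(e⁻) = 198800/96485 = 2.060 mol.
n(M) deposited = 72.8 / 106 = 0.6868 mol.
Electrons per atom = n(e⁻)/n(M) = 2.060 / 0.6868 = 3.00 ≈ 3, so the ion is M³⁺.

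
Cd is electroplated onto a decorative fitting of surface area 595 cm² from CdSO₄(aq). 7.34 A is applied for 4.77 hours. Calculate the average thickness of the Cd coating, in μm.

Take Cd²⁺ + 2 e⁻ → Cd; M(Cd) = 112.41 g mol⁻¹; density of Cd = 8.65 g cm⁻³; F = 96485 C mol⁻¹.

Q = I·t = 7.340 × 17172 = 126000 C; n(e⁻) = 1.306 mol.
n(Cd) = n(e⁻)/2 = 0.6532 mol, so m = 0.6532 × 112.41 = 73.42 g.
Volume = m/ρ = 73.42 / 8.65 = 8.488 cm³.
Thickness = V/A = 8.488 / 595 = 0.0143 cm = 143 μm.

143 μm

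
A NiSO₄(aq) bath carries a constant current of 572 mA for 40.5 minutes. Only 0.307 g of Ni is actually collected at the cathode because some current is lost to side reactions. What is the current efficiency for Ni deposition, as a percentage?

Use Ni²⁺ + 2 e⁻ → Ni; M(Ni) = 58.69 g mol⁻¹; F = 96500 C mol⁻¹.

Q = I·t = 0.5720 × 2430.0 = 1390 C; n(e⁻) = 1390/96500 = 0.01440 mol.
Theoretical n(Ni) = n(e⁻)/2 = 0.007202 mol, i.e. m_theo = 0.007202 × 58.69 = 0.4227 g.
Efficiency = m_actual / m_theo = 0.307 / 0.4227 = 72.6 %.

72.6 %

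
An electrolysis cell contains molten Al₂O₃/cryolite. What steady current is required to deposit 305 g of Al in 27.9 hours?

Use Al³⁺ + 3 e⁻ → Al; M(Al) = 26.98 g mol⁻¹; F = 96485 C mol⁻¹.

n(Al) = 305 / 26.98 = 11.30 mol.
n(e⁻) = 3 × 11.30 = 33.91 mol.
Q = n(e⁻)·F = 33.91 × 96485 = 3272000 C.
I = Q/t = 3272000 / 100440 s = 32.6 A.

32.6 A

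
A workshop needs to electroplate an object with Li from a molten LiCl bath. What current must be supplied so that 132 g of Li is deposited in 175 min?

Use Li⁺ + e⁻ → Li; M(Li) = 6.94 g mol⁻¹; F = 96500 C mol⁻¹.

175 A

n(Li) = 132 / 6.94 = 19.02 mol.
n(e⁻) = 1 × 19.02 = 19.02 mol.
Q = n(e⁻)·F = 19.02 × 96500 = 1835000 C.
I = Q/t = 1835000 / 10500 s = 175 A.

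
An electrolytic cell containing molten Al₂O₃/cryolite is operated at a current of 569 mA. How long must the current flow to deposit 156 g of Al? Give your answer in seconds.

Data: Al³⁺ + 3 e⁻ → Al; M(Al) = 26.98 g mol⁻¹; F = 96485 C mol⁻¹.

2.94 × 10⁶ s

n(Al) = m/M = 156 / 26.98 = 5.782 mol.
Each Al atom requires 3 electrons, so n(e⁻) = 3 × 5.782 = 17.35 mol.
Q = n(e⁻)·F = 17.35 × 96485 = 1674000 C.
t = Q/I = 1674000 / 0.5690 A = 2941000 s.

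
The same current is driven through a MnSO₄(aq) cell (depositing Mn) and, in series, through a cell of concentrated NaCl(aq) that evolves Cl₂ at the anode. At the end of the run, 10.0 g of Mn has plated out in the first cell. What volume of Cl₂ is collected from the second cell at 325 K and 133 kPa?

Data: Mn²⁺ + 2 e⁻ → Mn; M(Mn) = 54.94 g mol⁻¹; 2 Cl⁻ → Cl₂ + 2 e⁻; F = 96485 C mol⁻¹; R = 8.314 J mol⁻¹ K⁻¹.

n(Mn) = 10.0 / 54.94 = 0.1820 mol, so n(e⁻) = 2 × 0.1820 = 0.3640 mol.
The cells are in series, so the same 0.3640 mol of electrons passes through the second cell.
2 Cl⁻ → Cl₂ + 2 e⁻ — 2 mol e⁻ per mol Cl₂, so n(Cl₂) = 0.3640/2 = 0.1820 mol.
V = nRT/P = (0.1820 × 8.314 × 325) / (133 × 10³) = 0.00370 m³ = 3.70 L.

3.70 L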